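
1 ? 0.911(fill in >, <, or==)>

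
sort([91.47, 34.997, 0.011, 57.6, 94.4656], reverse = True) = [94.4656, 91.47, 57.6, 34.997, 0.011]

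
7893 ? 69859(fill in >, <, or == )<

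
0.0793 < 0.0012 False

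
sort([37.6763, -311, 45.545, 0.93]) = [-311, 0.93, 37.6763, 45.545]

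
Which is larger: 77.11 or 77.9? 77.9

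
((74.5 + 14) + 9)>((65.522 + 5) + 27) False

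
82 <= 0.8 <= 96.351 False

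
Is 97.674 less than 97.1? No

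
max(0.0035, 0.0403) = 0.0403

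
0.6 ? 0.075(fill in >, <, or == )>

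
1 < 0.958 False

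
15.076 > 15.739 False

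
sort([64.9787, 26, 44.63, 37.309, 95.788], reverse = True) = [95.788, 64.9787, 44.63, 37.309, 26]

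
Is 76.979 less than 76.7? No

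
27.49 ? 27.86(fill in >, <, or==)<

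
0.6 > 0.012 True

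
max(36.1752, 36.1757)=36.1757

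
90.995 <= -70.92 False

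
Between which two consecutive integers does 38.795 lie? 38 and 39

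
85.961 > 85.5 True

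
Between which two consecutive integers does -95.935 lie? -96 and -95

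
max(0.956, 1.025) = 1.025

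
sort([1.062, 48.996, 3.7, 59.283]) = [1.062, 3.7, 48.996, 59.283]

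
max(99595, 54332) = 99595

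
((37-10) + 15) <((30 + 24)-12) False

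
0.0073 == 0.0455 False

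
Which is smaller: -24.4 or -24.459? -24.459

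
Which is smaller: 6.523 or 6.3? 6.3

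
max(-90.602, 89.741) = 89.741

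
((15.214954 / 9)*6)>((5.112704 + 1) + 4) True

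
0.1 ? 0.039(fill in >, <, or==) >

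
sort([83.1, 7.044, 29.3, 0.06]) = [0.06, 7.044, 29.3, 83.1]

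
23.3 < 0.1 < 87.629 False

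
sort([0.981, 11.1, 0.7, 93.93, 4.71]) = [0.7, 0.981, 4.71, 11.1, 93.93]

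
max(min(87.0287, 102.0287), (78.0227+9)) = 87.0287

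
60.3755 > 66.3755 False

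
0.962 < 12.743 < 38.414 True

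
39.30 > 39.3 False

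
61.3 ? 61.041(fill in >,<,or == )>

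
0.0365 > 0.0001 True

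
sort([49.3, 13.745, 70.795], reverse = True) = [70.795, 49.3, 13.745]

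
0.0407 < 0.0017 False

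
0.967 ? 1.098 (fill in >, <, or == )<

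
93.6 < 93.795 True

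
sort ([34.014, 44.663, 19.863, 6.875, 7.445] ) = [6.875, 7.445, 19.863, 34.014, 44.663]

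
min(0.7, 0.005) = 0.005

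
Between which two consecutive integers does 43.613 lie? 43 and 44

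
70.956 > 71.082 False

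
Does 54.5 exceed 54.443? Yes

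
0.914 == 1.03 False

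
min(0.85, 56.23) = 0.85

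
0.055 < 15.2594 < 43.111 True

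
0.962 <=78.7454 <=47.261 False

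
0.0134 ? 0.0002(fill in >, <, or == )>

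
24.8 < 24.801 True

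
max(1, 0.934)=1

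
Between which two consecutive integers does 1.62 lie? 1 and 2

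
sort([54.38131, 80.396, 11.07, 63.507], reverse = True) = [80.396, 63.507, 54.38131, 11.07]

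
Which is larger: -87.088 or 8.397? 8.397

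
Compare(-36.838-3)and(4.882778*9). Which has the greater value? (4.882778*9)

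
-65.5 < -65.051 True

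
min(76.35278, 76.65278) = 76.35278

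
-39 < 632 True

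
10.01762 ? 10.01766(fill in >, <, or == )<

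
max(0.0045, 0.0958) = 0.0958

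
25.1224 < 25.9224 True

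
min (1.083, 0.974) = 0.974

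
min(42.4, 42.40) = 42.4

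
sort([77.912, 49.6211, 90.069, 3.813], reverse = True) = [90.069, 77.912, 49.6211, 3.813]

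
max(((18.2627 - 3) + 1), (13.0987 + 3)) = 16.2627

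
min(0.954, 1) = 0.954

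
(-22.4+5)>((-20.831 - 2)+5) True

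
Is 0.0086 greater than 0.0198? No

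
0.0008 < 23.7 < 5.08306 False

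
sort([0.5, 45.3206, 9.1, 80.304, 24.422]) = [0.5, 9.1, 24.422, 45.3206, 80.304]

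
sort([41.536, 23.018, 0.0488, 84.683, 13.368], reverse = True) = [84.683, 41.536, 23.018, 13.368, 0.0488]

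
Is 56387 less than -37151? No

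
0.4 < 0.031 False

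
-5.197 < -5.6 False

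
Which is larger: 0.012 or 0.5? 0.5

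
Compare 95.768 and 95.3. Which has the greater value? 95.768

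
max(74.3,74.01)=74.3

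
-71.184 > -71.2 True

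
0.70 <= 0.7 True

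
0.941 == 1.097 False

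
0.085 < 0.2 True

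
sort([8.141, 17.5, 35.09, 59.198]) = [8.141, 17.5, 35.09, 59.198]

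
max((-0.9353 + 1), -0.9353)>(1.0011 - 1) True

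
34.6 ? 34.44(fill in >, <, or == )>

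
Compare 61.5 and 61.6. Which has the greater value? 61.6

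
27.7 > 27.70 False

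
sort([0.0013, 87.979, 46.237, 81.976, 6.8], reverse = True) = [87.979, 81.976, 46.237, 6.8, 0.0013]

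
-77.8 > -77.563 False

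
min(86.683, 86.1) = 86.1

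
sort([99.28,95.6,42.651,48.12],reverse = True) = [99.28,95.6,48.12,42.651]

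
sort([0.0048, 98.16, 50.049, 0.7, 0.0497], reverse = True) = [98.16, 50.049, 0.7, 0.0497, 0.0048]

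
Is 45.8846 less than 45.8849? Yes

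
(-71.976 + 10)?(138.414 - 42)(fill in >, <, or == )<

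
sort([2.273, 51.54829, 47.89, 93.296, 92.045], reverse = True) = [93.296, 92.045, 51.54829, 47.89, 2.273]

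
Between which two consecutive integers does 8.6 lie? 8 and 9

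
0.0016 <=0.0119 True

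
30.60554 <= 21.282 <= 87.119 False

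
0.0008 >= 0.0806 False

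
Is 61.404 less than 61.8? Yes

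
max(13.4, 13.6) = 13.6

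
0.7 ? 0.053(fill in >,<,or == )>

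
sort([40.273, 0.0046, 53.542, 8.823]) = [0.0046, 8.823, 40.273, 53.542]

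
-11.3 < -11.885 False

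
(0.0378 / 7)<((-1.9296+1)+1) True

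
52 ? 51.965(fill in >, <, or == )>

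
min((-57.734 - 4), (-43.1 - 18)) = -61.734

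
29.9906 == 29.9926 False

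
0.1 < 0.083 False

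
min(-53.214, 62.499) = -53.214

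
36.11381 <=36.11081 False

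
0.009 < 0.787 True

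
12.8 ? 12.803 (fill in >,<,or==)<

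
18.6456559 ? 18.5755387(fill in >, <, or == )>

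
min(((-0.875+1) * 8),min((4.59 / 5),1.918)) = 0.918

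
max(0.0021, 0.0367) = 0.0367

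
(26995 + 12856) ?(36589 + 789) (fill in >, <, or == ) >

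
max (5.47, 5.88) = 5.88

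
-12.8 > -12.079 False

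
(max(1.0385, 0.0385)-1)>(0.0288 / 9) True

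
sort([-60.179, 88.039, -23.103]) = [-60.179, -23.103, 88.039]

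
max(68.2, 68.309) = 68.309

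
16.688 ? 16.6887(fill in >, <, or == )<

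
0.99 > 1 False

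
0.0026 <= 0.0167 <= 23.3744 True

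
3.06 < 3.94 True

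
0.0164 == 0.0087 False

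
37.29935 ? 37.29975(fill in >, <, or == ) <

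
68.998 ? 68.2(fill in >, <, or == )>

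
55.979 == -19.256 False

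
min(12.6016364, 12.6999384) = 12.6016364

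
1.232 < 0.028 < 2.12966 False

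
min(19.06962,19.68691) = 19.06962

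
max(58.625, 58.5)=58.625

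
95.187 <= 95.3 True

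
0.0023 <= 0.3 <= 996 True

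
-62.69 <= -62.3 True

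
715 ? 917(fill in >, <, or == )<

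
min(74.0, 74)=74.0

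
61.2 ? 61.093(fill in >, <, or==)>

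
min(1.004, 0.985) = 0.985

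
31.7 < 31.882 True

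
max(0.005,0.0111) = 0.0111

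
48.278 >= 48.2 True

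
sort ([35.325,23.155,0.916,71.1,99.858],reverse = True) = [99.858,71.1,35.325,23.155,0.916]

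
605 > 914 False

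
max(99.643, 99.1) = 99.643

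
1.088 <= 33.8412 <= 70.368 True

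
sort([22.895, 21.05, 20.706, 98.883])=[20.706, 21.05, 22.895, 98.883]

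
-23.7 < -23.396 True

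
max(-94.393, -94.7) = -94.393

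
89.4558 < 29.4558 False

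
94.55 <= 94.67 True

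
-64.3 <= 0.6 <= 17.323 True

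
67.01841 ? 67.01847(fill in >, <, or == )<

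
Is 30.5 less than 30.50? No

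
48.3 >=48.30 True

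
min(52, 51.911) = 51.911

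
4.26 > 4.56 False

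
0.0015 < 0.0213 True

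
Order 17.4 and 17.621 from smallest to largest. 17.4, 17.621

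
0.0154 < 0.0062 False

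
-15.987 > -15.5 False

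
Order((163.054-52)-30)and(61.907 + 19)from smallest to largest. (61.907 + 19), ((163.054-52)-30)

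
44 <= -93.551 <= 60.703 False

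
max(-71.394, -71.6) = -71.394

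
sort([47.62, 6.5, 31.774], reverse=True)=[47.62, 31.774, 6.5]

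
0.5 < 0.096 False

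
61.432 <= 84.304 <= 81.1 False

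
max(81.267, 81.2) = 81.267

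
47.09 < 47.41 True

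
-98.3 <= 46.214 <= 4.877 False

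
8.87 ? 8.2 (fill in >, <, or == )>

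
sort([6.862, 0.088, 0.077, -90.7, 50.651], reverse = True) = [50.651, 6.862, 0.088, 0.077, -90.7]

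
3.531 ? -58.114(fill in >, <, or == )>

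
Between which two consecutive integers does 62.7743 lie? 62 and 63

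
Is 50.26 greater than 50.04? Yes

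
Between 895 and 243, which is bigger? 895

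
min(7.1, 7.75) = 7.1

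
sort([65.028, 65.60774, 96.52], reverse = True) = [96.52, 65.60774, 65.028]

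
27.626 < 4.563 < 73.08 False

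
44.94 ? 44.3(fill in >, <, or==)>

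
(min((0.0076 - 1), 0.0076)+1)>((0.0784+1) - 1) False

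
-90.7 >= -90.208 False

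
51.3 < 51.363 True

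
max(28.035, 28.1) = 28.1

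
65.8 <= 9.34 False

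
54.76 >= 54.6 True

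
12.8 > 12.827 False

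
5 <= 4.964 False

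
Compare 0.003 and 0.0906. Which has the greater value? 0.0906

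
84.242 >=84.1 True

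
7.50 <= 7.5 True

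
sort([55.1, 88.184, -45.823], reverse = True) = [88.184, 55.1, -45.823]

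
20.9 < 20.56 False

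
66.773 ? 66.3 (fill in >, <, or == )>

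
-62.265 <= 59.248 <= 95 True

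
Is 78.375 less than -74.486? No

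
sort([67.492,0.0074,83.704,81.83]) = [0.0074,67.492,81.83,83.704]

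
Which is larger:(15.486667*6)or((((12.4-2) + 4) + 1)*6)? (15.486667*6)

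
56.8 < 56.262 False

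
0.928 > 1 False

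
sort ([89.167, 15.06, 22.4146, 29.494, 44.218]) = [15.06, 22.4146, 29.494, 44.218, 89.167]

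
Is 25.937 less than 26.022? Yes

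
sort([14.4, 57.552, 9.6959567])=[9.6959567, 14.4, 57.552]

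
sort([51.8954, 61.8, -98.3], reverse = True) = [61.8, 51.8954, -98.3]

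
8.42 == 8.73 False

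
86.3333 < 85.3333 False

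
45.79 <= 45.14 False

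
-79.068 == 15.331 False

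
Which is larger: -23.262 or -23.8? -23.262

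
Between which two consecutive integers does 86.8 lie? 86 and 87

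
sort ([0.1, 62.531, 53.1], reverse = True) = [62.531, 53.1, 0.1]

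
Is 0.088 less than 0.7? Yes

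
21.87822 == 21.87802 False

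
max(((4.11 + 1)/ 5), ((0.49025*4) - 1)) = 1.022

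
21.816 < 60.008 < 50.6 False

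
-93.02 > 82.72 False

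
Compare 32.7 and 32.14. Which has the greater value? 32.7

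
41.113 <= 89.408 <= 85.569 False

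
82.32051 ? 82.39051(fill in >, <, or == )<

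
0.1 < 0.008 False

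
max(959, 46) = 959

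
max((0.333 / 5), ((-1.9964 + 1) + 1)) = 0.0666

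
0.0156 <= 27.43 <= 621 True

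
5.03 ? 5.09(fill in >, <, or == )<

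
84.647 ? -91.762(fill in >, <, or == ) >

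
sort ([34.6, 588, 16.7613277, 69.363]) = [16.7613277, 34.6, 69.363, 588]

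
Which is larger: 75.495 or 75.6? 75.6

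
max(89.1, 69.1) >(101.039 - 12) True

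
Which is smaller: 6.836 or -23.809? -23.809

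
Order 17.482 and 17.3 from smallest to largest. 17.3, 17.482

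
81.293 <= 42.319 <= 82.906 False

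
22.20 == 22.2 True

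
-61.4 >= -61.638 True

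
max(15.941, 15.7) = 15.941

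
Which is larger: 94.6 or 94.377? 94.6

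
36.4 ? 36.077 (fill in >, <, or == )>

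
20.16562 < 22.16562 True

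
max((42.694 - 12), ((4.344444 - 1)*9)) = 30.694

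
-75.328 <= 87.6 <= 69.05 False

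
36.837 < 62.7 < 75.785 True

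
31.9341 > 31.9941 False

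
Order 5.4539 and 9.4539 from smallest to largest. 5.4539,9.4539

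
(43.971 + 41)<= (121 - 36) True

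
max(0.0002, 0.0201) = 0.0201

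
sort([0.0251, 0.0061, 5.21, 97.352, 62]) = [0.0061, 0.0251, 5.21, 62, 97.352]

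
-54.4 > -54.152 False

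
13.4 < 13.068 False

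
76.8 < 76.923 True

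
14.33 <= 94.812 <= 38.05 False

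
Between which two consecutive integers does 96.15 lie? 96 and 97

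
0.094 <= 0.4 True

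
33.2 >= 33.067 True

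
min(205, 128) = 128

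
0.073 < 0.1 True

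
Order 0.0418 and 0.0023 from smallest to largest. 0.0023, 0.0418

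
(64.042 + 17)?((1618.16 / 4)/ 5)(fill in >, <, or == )>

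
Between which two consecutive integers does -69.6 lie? -70 and -69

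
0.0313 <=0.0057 False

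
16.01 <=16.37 True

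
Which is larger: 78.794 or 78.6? 78.794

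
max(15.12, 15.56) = 15.56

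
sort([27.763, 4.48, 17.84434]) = [4.48, 17.84434, 27.763]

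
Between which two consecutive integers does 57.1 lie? 57 and 58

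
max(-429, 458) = 458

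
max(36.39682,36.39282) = 36.39682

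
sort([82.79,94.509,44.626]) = [44.626,82.79,94.509]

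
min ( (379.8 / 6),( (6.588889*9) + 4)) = 63.3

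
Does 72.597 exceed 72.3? Yes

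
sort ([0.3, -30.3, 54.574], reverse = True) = [54.574, 0.3, -30.3]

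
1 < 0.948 False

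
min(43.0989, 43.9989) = 43.0989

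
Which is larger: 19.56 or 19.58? 19.58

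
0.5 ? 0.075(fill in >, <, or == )>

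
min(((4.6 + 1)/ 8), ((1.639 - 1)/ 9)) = 0.071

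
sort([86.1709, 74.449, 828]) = [74.449, 86.1709, 828]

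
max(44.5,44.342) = 44.5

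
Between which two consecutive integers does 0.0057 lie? 0 and 1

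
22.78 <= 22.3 False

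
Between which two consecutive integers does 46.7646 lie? 46 and 47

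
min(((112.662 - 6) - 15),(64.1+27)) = 91.1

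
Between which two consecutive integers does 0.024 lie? 0 and 1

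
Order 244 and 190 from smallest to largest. 190, 244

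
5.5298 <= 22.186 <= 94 True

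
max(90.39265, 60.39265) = 90.39265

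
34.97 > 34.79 True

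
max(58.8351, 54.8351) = 58.8351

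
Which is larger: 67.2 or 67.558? 67.558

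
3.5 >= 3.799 False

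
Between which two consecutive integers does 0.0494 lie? 0 and 1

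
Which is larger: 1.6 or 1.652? 1.652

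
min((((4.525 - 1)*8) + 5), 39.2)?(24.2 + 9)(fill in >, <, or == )==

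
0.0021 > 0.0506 False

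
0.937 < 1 True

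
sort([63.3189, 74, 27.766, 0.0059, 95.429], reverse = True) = [95.429, 74, 63.3189, 27.766, 0.0059]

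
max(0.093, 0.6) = 0.6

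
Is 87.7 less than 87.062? No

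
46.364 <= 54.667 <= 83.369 True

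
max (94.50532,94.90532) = 94.90532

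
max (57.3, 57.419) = 57.419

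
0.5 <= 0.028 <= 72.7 False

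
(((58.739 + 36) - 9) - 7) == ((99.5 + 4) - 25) False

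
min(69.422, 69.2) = 69.2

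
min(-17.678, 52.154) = -17.678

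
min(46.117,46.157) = 46.117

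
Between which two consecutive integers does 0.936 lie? 0 and 1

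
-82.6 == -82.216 False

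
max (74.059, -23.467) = 74.059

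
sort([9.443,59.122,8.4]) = [8.4,9.443,59.122]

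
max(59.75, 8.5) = 59.75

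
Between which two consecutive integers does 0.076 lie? 0 and 1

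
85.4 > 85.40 False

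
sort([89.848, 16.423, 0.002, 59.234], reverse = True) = [89.848, 59.234, 16.423, 0.002]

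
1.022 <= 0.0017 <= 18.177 False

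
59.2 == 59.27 False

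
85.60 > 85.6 False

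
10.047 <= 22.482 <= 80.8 True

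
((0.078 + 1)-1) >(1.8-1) False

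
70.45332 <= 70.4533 False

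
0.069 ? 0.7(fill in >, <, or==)<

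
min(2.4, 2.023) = 2.023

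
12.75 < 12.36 False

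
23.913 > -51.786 True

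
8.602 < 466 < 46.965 False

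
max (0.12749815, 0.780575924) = 0.780575924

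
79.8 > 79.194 True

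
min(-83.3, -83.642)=-83.642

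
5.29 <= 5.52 True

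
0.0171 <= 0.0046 False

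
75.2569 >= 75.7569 False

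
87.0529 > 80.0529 True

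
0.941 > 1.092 False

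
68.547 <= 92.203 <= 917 True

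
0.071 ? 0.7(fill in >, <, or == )<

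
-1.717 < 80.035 True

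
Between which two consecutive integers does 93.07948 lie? 93 and 94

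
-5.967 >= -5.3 False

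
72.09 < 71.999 False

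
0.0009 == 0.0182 False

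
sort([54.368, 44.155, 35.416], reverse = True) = [54.368, 44.155, 35.416]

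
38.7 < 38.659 False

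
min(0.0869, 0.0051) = 0.0051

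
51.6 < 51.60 False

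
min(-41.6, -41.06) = -41.6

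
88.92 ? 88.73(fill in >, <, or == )>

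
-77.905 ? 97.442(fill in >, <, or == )<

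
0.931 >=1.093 False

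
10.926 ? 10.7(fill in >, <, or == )>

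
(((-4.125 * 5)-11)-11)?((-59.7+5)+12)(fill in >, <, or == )>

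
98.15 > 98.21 False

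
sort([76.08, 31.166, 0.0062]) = [0.0062, 31.166, 76.08]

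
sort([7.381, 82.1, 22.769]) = [7.381, 22.769, 82.1]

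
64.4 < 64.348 False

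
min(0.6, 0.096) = 0.096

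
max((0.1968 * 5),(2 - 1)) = 1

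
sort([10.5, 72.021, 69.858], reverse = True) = [72.021, 69.858, 10.5]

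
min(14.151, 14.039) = 14.039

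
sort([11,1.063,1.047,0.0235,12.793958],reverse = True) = [12.793958,11,1.063,1.047,0.0235]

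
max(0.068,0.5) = 0.5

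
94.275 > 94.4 False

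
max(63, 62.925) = 63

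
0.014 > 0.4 False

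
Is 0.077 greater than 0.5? No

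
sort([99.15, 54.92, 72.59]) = [54.92, 72.59, 99.15]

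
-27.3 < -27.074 True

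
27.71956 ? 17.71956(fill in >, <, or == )>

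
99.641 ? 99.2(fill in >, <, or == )>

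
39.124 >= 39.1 True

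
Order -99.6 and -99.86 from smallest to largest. -99.86, -99.6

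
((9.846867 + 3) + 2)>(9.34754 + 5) True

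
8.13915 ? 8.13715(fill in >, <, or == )>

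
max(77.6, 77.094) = 77.6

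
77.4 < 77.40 False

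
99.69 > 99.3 True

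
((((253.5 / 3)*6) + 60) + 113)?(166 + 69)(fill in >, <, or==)>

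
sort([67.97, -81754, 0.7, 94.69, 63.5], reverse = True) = [94.69, 67.97, 63.5, 0.7, -81754]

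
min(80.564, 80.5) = 80.5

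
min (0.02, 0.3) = 0.02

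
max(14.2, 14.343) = 14.343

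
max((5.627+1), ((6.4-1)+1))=6.627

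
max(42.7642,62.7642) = 62.7642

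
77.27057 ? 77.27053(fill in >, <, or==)>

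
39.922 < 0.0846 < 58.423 False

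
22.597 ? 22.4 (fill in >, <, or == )>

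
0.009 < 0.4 True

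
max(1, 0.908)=1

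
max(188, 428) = 428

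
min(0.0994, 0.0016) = 0.0016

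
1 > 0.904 True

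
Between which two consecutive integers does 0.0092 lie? 0 and 1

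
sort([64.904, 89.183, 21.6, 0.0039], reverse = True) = [89.183, 64.904, 21.6, 0.0039]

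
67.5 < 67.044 False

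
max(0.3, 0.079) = 0.3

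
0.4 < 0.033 False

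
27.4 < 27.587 True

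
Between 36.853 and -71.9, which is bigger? 36.853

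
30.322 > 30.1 True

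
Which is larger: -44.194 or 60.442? 60.442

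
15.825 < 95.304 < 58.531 False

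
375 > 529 False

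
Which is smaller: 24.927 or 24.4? 24.4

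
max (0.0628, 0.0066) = 0.0628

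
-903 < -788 True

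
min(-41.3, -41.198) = -41.3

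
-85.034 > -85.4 True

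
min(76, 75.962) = 75.962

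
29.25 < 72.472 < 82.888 True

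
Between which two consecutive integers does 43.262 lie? 43 and 44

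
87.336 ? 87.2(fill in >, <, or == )>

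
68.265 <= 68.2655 True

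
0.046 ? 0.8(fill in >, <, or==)<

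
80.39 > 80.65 False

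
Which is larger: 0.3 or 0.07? 0.3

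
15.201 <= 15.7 True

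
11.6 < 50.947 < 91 True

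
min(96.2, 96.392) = 96.2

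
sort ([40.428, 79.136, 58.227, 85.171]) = [40.428, 58.227, 79.136, 85.171]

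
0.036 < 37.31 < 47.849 True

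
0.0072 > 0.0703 False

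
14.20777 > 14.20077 True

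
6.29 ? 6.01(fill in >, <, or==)>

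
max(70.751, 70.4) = 70.751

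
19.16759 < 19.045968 False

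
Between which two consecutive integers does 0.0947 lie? 0 and 1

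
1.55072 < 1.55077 True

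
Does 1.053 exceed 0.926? Yes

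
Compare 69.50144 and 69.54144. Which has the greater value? 69.54144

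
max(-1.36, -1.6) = -1.36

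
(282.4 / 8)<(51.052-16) False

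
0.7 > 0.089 True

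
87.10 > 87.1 False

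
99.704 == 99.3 False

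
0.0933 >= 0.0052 True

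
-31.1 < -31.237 False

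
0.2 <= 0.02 False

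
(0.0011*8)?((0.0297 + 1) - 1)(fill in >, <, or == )<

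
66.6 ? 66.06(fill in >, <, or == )>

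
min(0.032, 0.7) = 0.032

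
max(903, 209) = 903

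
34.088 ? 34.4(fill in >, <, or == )<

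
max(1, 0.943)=1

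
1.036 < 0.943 False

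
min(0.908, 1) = 0.908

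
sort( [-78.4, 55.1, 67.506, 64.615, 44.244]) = [-78.4, 44.244, 55.1, 64.615, 67.506]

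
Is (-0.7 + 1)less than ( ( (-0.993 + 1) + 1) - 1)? No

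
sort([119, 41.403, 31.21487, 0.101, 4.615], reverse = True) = [119, 41.403, 31.21487, 4.615, 0.101]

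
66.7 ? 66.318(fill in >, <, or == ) >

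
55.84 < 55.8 False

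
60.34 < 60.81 True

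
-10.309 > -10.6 True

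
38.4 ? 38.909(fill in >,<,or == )<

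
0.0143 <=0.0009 False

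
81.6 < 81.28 False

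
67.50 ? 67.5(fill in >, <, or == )==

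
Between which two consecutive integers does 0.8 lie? 0 and 1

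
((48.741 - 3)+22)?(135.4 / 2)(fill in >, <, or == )>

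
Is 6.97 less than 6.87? No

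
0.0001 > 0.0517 False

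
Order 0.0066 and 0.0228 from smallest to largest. 0.0066, 0.0228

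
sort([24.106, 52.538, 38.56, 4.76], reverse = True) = [52.538, 38.56, 24.106, 4.76]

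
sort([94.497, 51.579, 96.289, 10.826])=[10.826, 51.579, 94.497, 96.289]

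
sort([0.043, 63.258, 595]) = [0.043, 63.258, 595]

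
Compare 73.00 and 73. They are equal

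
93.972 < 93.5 False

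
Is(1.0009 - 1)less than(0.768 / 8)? Yes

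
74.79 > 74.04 True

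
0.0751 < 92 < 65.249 False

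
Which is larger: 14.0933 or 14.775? 14.775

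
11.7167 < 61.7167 True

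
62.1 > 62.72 False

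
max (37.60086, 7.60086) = 37.60086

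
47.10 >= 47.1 True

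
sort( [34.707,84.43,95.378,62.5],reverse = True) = [95.378,84.43,62.5,34.707]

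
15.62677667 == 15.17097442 False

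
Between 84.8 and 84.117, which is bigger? 84.8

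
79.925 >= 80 False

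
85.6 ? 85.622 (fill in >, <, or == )<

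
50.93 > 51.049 False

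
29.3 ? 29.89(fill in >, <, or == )<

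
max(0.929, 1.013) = 1.013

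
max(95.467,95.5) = 95.5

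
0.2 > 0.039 True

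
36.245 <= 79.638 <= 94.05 True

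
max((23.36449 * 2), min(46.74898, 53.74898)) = 46.74898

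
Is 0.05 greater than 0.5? No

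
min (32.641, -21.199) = -21.199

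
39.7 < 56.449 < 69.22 True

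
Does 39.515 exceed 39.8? No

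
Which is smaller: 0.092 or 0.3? 0.092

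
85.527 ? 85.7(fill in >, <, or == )<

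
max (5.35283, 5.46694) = 5.46694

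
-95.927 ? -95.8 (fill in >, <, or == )<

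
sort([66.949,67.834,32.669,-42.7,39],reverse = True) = [67.834,66.949,39,32.669,-42.7]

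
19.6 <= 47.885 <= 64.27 True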